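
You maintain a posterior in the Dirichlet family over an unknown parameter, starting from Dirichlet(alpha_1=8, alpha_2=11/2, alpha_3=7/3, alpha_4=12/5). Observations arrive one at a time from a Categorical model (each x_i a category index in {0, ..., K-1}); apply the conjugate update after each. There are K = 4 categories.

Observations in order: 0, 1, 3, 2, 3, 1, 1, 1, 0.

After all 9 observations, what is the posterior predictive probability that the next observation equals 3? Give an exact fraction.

132/817

obs 1: x=0 → posterior Dirichlet(9, 11/2, 7/3, 12/5)
obs 2: x=1 → posterior Dirichlet(9, 13/2, 7/3, 12/5)
obs 3: x=3 → posterior Dirichlet(9, 13/2, 7/3, 17/5)
obs 4: x=2 → posterior Dirichlet(9, 13/2, 10/3, 17/5)
obs 5: x=3 → posterior Dirichlet(9, 13/2, 10/3, 22/5)
obs 6: x=1 → posterior Dirichlet(9, 15/2, 10/3, 22/5)
obs 7: x=1 → posterior Dirichlet(9, 17/2, 10/3, 22/5)
obs 8: x=1 → posterior Dirichlet(9, 19/2, 10/3, 22/5)
obs 9: x=0 → posterior Dirichlet(10, 19/2, 10/3, 22/5)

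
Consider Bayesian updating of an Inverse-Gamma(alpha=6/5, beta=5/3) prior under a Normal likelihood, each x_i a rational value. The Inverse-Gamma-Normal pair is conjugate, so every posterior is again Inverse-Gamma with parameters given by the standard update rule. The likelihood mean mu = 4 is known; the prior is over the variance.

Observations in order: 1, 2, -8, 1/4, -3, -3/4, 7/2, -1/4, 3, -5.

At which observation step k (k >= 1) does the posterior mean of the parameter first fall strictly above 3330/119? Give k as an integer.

k = 3

obs 1: x=1 → posterior Inverse-Gamma(17/10, 37/6)
obs 2: x=2 → posterior Inverse-Gamma(11/5, 49/6)
obs 3: x=-8 → posterior Inverse-Gamma(27/10, 481/6)
obs 4: x=1/4 → posterior Inverse-Gamma(16/5, 8371/96)
obs 5: x=-3 → posterior Inverse-Gamma(37/10, 10723/96)
obs 6: x=-3/4 → posterior Inverse-Gamma(21/5, 5903/48)
obs 7: x=7/2 → posterior Inverse-Gamma(47/10, 5909/48)
obs 8: x=-1/4 → posterior Inverse-Gamma(26/5, 12685/96)
obs 9: x=3 → posterior Inverse-Gamma(57/10, 12733/96)
obs 10: x=-5 → posterior Inverse-Gamma(31/5, 16621/96)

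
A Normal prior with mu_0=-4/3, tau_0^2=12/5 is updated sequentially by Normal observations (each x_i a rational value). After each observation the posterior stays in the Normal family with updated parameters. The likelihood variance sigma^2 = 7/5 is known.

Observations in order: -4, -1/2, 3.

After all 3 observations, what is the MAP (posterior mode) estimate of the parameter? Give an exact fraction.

-82/129

obs 1: x=-4 → posterior Normal(-172/57, 84/95)
obs 2: x=-1/2 → posterior Normal(-190/93, 84/155)
obs 3: x=3 → posterior Normal(-82/129, 84/215)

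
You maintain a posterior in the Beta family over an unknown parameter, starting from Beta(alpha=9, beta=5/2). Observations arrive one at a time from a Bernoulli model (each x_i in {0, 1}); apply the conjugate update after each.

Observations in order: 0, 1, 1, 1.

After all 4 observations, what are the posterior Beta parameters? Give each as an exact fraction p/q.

alpha=12, beta=7/2

obs 1: x=0 → posterior Beta(9, 7/2)
obs 2: x=1 → posterior Beta(10, 7/2)
obs 3: x=1 → posterior Beta(11, 7/2)
obs 4: x=1 → posterior Beta(12, 7/2)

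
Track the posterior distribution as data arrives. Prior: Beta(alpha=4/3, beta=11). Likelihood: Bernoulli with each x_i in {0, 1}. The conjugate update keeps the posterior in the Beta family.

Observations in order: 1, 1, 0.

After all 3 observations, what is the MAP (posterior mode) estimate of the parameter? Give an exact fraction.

obs 1: x=1 → posterior Beta(7/3, 11)
obs 2: x=1 → posterior Beta(10/3, 11)
obs 3: x=0 → posterior Beta(10/3, 12)

7/40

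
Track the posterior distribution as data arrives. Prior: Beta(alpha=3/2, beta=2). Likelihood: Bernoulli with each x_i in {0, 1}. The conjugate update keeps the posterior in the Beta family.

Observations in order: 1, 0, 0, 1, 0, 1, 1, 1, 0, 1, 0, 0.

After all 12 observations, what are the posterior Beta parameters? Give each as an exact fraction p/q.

obs 1: x=1 → posterior Beta(5/2, 2)
obs 2: x=0 → posterior Beta(5/2, 3)
obs 3: x=0 → posterior Beta(5/2, 4)
obs 4: x=1 → posterior Beta(7/2, 4)
obs 5: x=0 → posterior Beta(7/2, 5)
obs 6: x=1 → posterior Beta(9/2, 5)
obs 7: x=1 → posterior Beta(11/2, 5)
obs 8: x=1 → posterior Beta(13/2, 5)
obs 9: x=0 → posterior Beta(13/2, 6)
obs 10: x=1 → posterior Beta(15/2, 6)
obs 11: x=0 → posterior Beta(15/2, 7)
obs 12: x=0 → posterior Beta(15/2, 8)

alpha=15/2, beta=8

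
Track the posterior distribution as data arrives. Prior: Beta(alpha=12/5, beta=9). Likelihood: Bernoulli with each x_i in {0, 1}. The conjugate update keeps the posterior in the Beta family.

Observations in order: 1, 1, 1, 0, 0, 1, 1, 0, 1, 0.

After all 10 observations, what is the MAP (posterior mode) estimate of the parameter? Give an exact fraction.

obs 1: x=1 → posterior Beta(17/5, 9)
obs 2: x=1 → posterior Beta(22/5, 9)
obs 3: x=1 → posterior Beta(27/5, 9)
obs 4: x=0 → posterior Beta(27/5, 10)
obs 5: x=0 → posterior Beta(27/5, 11)
obs 6: x=1 → posterior Beta(32/5, 11)
obs 7: x=1 → posterior Beta(37/5, 11)
obs 8: x=0 → posterior Beta(37/5, 12)
obs 9: x=1 → posterior Beta(42/5, 12)
obs 10: x=0 → posterior Beta(42/5, 13)

37/97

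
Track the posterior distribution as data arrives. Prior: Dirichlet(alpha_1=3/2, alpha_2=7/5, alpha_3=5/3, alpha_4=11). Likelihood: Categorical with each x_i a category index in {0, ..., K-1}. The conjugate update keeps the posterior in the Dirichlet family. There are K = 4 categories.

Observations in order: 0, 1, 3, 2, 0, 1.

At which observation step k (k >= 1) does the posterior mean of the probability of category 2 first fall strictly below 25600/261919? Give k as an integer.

k = 2

obs 1: x=0 → posterior Dirichlet(5/2, 7/5, 5/3, 11)
obs 2: x=1 → posterior Dirichlet(5/2, 12/5, 5/3, 11)
obs 3: x=3 → posterior Dirichlet(5/2, 12/5, 5/3, 12)
obs 4: x=2 → posterior Dirichlet(5/2, 12/5, 8/3, 12)
obs 5: x=0 → posterior Dirichlet(7/2, 12/5, 8/3, 12)
obs 6: x=1 → posterior Dirichlet(7/2, 17/5, 8/3, 12)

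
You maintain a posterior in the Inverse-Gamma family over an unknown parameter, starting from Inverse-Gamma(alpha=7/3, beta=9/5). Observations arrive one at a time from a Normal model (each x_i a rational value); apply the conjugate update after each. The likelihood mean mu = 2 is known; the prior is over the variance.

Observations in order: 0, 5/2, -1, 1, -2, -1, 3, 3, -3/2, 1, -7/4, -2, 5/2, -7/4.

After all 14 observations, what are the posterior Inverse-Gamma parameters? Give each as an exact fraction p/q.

obs 1: x=0 → posterior Inverse-Gamma(17/6, 19/5)
obs 2: x=5/2 → posterior Inverse-Gamma(10/3, 157/40)
obs 3: x=-1 → posterior Inverse-Gamma(23/6, 337/40)
obs 4: x=1 → posterior Inverse-Gamma(13/3, 357/40)
obs 5: x=-2 → posterior Inverse-Gamma(29/6, 677/40)
obs 6: x=-1 → posterior Inverse-Gamma(16/3, 857/40)
obs 7: x=3 → posterior Inverse-Gamma(35/6, 877/40)
obs 8: x=3 → posterior Inverse-Gamma(19/3, 897/40)
obs 9: x=-3/2 → posterior Inverse-Gamma(41/6, 571/20)
obs 10: x=1 → posterior Inverse-Gamma(22/3, 581/20)
obs 11: x=-7/4 → posterior Inverse-Gamma(47/6, 5773/160)
obs 12: x=-2 → posterior Inverse-Gamma(25/3, 7053/160)
obs 13: x=5/2 → posterior Inverse-Gamma(53/6, 7073/160)
obs 14: x=-7/4 → posterior Inverse-Gamma(28/3, 4099/80)

alpha=28/3, beta=4099/80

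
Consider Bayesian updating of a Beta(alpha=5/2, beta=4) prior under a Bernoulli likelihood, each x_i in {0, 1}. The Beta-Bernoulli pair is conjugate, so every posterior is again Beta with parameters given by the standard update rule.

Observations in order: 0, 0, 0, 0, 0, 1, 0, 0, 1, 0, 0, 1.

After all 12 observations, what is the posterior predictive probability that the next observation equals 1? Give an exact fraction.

obs 1: x=0 → posterior Beta(5/2, 5)
obs 2: x=0 → posterior Beta(5/2, 6)
obs 3: x=0 → posterior Beta(5/2, 7)
obs 4: x=0 → posterior Beta(5/2, 8)
obs 5: x=0 → posterior Beta(5/2, 9)
obs 6: x=1 → posterior Beta(7/2, 9)
obs 7: x=0 → posterior Beta(7/2, 10)
obs 8: x=0 → posterior Beta(7/2, 11)
obs 9: x=1 → posterior Beta(9/2, 11)
obs 10: x=0 → posterior Beta(9/2, 12)
obs 11: x=0 → posterior Beta(9/2, 13)
obs 12: x=1 → posterior Beta(11/2, 13)

11/37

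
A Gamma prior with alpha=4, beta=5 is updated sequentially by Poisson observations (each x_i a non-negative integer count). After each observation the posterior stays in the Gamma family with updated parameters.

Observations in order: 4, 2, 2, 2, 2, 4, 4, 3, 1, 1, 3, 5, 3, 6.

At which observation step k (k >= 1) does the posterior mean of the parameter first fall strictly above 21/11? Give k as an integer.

obs 1: x=4 → posterior Gamma(8, 6)
obs 2: x=2 → posterior Gamma(10, 7)
obs 3: x=2 → posterior Gamma(12, 8)
obs 4: x=2 → posterior Gamma(14, 9)
obs 5: x=2 → posterior Gamma(16, 10)
obs 6: x=4 → posterior Gamma(20, 11)
obs 7: x=4 → posterior Gamma(24, 12)
obs 8: x=3 → posterior Gamma(27, 13)
obs 9: x=1 → posterior Gamma(28, 14)
obs 10: x=1 → posterior Gamma(29, 15)
obs 11: x=3 → posterior Gamma(32, 16)
obs 12: x=5 → posterior Gamma(37, 17)
obs 13: x=3 → posterior Gamma(40, 18)
obs 14: x=6 → posterior Gamma(46, 19)

k = 7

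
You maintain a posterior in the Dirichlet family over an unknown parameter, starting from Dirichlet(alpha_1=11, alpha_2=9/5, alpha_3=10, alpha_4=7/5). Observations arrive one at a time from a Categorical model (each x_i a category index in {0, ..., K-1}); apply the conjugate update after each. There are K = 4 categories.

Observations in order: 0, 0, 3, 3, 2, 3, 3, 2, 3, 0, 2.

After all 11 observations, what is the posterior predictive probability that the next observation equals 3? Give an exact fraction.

2/11

obs 1: x=0 → posterior Dirichlet(12, 9/5, 10, 7/5)
obs 2: x=0 → posterior Dirichlet(13, 9/5, 10, 7/5)
obs 3: x=3 → posterior Dirichlet(13, 9/5, 10, 12/5)
obs 4: x=3 → posterior Dirichlet(13, 9/5, 10, 17/5)
obs 5: x=2 → posterior Dirichlet(13, 9/5, 11, 17/5)
obs 6: x=3 → posterior Dirichlet(13, 9/5, 11, 22/5)
obs 7: x=3 → posterior Dirichlet(13, 9/5, 11, 27/5)
obs 8: x=2 → posterior Dirichlet(13, 9/5, 12, 27/5)
obs 9: x=3 → posterior Dirichlet(13, 9/5, 12, 32/5)
obs 10: x=0 → posterior Dirichlet(14, 9/5, 12, 32/5)
obs 11: x=2 → posterior Dirichlet(14, 9/5, 13, 32/5)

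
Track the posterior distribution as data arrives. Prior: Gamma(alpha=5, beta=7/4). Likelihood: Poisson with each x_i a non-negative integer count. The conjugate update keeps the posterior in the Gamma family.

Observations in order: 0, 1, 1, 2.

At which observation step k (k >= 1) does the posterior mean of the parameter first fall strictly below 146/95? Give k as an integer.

k = 3

obs 1: x=0 → posterior Gamma(5, 11/4)
obs 2: x=1 → posterior Gamma(6, 15/4)
obs 3: x=1 → posterior Gamma(7, 19/4)
obs 4: x=2 → posterior Gamma(9, 23/4)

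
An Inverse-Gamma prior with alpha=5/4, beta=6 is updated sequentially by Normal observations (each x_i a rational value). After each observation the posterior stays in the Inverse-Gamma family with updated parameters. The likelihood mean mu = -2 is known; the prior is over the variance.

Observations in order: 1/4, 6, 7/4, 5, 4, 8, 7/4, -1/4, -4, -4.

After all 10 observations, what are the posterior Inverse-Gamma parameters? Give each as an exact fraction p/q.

obs 1: x=1/4 → posterior Inverse-Gamma(7/4, 273/32)
obs 2: x=6 → posterior Inverse-Gamma(9/4, 1297/32)
obs 3: x=7/4 → posterior Inverse-Gamma(11/4, 761/16)
obs 4: x=5 → posterior Inverse-Gamma(13/4, 1153/16)
obs 5: x=4 → posterior Inverse-Gamma(15/4, 1441/16)
obs 6: x=8 → posterior Inverse-Gamma(17/4, 2241/16)
obs 7: x=7/4 → posterior Inverse-Gamma(19/4, 4707/32)
obs 8: x=-1/4 → posterior Inverse-Gamma(21/4, 1189/8)
obs 9: x=-4 → posterior Inverse-Gamma(23/4, 1205/8)
obs 10: x=-4 → posterior Inverse-Gamma(25/4, 1221/8)

alpha=25/4, beta=1221/8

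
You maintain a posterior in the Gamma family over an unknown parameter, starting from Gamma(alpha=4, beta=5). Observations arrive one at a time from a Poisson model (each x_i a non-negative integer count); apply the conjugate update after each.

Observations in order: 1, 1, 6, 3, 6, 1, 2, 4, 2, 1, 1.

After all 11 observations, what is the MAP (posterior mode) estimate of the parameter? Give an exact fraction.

31/16

obs 1: x=1 → posterior Gamma(5, 6)
obs 2: x=1 → posterior Gamma(6, 7)
obs 3: x=6 → posterior Gamma(12, 8)
obs 4: x=3 → posterior Gamma(15, 9)
obs 5: x=6 → posterior Gamma(21, 10)
obs 6: x=1 → posterior Gamma(22, 11)
obs 7: x=2 → posterior Gamma(24, 12)
obs 8: x=4 → posterior Gamma(28, 13)
obs 9: x=2 → posterior Gamma(30, 14)
obs 10: x=1 → posterior Gamma(31, 15)
obs 11: x=1 → posterior Gamma(32, 16)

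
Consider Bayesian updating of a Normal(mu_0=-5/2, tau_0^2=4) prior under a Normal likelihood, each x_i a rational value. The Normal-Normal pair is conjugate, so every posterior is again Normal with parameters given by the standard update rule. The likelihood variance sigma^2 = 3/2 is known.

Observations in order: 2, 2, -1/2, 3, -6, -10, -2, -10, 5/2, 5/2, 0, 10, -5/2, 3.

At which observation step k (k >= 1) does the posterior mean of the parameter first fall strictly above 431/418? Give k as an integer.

k = 2

obs 1: x=2 → posterior Normal(17/22, 12/11)
obs 2: x=2 → posterior Normal(49/38, 12/19)
obs 3: x=-1/2 → posterior Normal(41/54, 4/9)
obs 4: x=3 → posterior Normal(89/70, 12/35)
obs 5: x=-6 → posterior Normal(-7/86, 12/43)
obs 6: x=-10 → posterior Normal(-167/102, 4/17)
obs 7: x=-2 → posterior Normal(-199/118, 12/59)
obs 8: x=-10 → posterior Normal(-359/134, 12/67)
obs 9: x=5/2 → posterior Normal(-319/150, 4/25)
obs 10: x=5/2 → posterior Normal(-279/166, 12/83)
obs 11: x=0 → posterior Normal(-279/182, 12/91)
obs 12: x=10 → posterior Normal(-119/198, 4/33)
obs 13: x=-5/2 → posterior Normal(-159/214, 12/107)
obs 14: x=3 → posterior Normal(-111/230, 12/115)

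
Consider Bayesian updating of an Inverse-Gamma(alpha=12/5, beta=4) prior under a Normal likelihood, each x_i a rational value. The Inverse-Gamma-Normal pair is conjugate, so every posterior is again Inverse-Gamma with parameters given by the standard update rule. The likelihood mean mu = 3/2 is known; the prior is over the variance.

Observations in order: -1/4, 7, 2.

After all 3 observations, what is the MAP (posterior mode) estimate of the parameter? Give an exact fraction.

obs 1: x=-1/4 → posterior Inverse-Gamma(29/10, 177/32)
obs 2: x=7 → posterior Inverse-Gamma(17/5, 661/32)
obs 3: x=2 → posterior Inverse-Gamma(39/10, 665/32)

475/112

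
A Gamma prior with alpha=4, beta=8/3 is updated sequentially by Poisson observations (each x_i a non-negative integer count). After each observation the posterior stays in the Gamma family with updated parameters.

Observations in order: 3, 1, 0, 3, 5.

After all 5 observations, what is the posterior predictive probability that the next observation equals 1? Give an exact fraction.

18397831247042995946883/70864207211571920347136

obs 1: x=3 → posterior Gamma(7, 11/3)
obs 2: x=1 → posterior Gamma(8, 14/3)
obs 3: x=0 → posterior Gamma(8, 17/3)
obs 4: x=3 → posterior Gamma(11, 20/3)
obs 5: x=5 → posterior Gamma(16, 23/3)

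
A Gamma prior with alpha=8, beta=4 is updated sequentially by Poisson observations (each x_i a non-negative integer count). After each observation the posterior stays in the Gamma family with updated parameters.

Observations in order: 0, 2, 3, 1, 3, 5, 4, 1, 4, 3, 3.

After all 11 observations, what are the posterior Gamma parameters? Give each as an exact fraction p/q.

obs 1: x=0 → posterior Gamma(8, 5)
obs 2: x=2 → posterior Gamma(10, 6)
obs 3: x=3 → posterior Gamma(13, 7)
obs 4: x=1 → posterior Gamma(14, 8)
obs 5: x=3 → posterior Gamma(17, 9)
obs 6: x=5 → posterior Gamma(22, 10)
obs 7: x=4 → posterior Gamma(26, 11)
obs 8: x=1 → posterior Gamma(27, 12)
obs 9: x=4 → posterior Gamma(31, 13)
obs 10: x=3 → posterior Gamma(34, 14)
obs 11: x=3 → posterior Gamma(37, 15)

alpha=37, beta=15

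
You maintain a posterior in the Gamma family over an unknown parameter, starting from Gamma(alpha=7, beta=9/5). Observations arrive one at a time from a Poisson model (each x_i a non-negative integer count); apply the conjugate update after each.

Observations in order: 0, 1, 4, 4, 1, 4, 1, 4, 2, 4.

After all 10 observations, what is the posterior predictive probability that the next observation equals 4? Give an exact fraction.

obs 1: x=0 → posterior Gamma(7, 14/5)
obs 2: x=1 → posterior Gamma(8, 19/5)
obs 3: x=4 → posterior Gamma(12, 24/5)
obs 4: x=4 → posterior Gamma(16, 29/5)
obs 5: x=1 → posterior Gamma(17, 34/5)
obs 6: x=4 → posterior Gamma(21, 39/5)
obs 7: x=1 → posterior Gamma(22, 44/5)
obs 8: x=4 → posterior Gamma(26, 49/5)
obs 9: x=2 → posterior Gamma(28, 54/5)
obs 10: x=4 → posterior Gamma(32, 59/5)

1901314852452999402116519809783828367110956571194979464370090625/13164036458569648337239753460458804039861886925068638906788872192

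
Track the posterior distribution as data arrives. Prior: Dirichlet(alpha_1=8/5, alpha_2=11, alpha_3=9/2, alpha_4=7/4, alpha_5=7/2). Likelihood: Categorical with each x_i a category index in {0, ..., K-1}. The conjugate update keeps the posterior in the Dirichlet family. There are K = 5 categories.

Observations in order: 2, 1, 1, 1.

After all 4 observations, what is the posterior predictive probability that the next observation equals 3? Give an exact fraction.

35/527

obs 1: x=2 → posterior Dirichlet(8/5, 11, 11/2, 7/4, 7/2)
obs 2: x=1 → posterior Dirichlet(8/5, 12, 11/2, 7/4, 7/2)
obs 3: x=1 → posterior Dirichlet(8/5, 13, 11/2, 7/4, 7/2)
obs 4: x=1 → posterior Dirichlet(8/5, 14, 11/2, 7/4, 7/2)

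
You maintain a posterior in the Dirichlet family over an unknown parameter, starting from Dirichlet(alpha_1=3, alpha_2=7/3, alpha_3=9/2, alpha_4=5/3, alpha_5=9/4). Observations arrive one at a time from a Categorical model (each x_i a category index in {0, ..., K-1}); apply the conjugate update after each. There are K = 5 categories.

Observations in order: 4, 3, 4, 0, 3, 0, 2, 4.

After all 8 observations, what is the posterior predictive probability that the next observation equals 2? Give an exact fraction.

22/87

obs 1: x=4 → posterior Dirichlet(3, 7/3, 9/2, 5/3, 13/4)
obs 2: x=3 → posterior Dirichlet(3, 7/3, 9/2, 8/3, 13/4)
obs 3: x=4 → posterior Dirichlet(3, 7/3, 9/2, 8/3, 17/4)
obs 4: x=0 → posterior Dirichlet(4, 7/3, 9/2, 8/3, 17/4)
obs 5: x=3 → posterior Dirichlet(4, 7/3, 9/2, 11/3, 17/4)
obs 6: x=0 → posterior Dirichlet(5, 7/3, 9/2, 11/3, 17/4)
obs 7: x=2 → posterior Dirichlet(5, 7/3, 11/2, 11/3, 17/4)
obs 8: x=4 → posterior Dirichlet(5, 7/3, 11/2, 11/3, 21/4)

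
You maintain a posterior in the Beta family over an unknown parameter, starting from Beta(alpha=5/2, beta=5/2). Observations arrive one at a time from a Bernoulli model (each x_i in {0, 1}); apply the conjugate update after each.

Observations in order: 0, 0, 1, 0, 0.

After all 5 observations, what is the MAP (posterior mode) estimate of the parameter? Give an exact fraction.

obs 1: x=0 → posterior Beta(5/2, 7/2)
obs 2: x=0 → posterior Beta(5/2, 9/2)
obs 3: x=1 → posterior Beta(7/2, 9/2)
obs 4: x=0 → posterior Beta(7/2, 11/2)
obs 5: x=0 → posterior Beta(7/2, 13/2)

5/16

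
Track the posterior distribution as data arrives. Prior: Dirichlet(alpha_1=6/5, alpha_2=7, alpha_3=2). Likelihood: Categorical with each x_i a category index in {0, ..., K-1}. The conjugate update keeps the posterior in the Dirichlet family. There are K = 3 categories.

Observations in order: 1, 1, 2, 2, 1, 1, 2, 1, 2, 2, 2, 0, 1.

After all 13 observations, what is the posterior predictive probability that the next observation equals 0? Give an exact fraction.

11/116

obs 1: x=1 → posterior Dirichlet(6/5, 8, 2)
obs 2: x=1 → posterior Dirichlet(6/5, 9, 2)
obs 3: x=2 → posterior Dirichlet(6/5, 9, 3)
obs 4: x=2 → posterior Dirichlet(6/5, 9, 4)
obs 5: x=1 → posterior Dirichlet(6/5, 10, 4)
obs 6: x=1 → posterior Dirichlet(6/5, 11, 4)
obs 7: x=2 → posterior Dirichlet(6/5, 11, 5)
obs 8: x=1 → posterior Dirichlet(6/5, 12, 5)
obs 9: x=2 → posterior Dirichlet(6/5, 12, 6)
obs 10: x=2 → posterior Dirichlet(6/5, 12, 7)
obs 11: x=2 → posterior Dirichlet(6/5, 12, 8)
obs 12: x=0 → posterior Dirichlet(11/5, 12, 8)
obs 13: x=1 → posterior Dirichlet(11/5, 13, 8)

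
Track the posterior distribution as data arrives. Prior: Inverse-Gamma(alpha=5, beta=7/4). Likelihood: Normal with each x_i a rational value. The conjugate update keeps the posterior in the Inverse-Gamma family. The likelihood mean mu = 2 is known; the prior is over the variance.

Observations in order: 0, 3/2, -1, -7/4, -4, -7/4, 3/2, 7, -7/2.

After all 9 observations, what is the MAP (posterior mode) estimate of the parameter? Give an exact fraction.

obs 1: x=0 → posterior Inverse-Gamma(11/2, 15/4)
obs 2: x=3/2 → posterior Inverse-Gamma(6, 31/8)
obs 3: x=-1 → posterior Inverse-Gamma(13/2, 67/8)
obs 4: x=-7/4 → posterior Inverse-Gamma(7, 493/32)
obs 5: x=-4 → posterior Inverse-Gamma(15/2, 1069/32)
obs 6: x=-7/4 → posterior Inverse-Gamma(8, 647/16)
obs 7: x=3/2 → posterior Inverse-Gamma(17/2, 649/16)
obs 8: x=7 → posterior Inverse-Gamma(9, 849/16)
obs 9: x=-7/2 → posterior Inverse-Gamma(19/2, 1091/16)

1091/168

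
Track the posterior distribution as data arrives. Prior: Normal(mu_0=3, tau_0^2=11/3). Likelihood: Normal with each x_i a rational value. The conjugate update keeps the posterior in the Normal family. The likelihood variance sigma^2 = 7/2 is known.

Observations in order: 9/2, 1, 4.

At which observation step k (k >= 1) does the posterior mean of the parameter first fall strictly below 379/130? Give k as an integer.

k = 2

obs 1: x=9/2 → posterior Normal(162/43, 77/43)
obs 2: x=1 → posterior Normal(184/65, 77/65)
obs 3: x=4 → posterior Normal(272/87, 77/87)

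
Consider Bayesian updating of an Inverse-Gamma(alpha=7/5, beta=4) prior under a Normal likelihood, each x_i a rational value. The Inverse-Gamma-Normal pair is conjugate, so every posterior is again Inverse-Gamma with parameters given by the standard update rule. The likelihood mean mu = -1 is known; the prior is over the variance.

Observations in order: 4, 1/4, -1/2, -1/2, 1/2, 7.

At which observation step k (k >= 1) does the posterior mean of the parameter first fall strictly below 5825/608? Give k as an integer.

obs 1: x=4 → posterior Inverse-Gamma(19/10, 33/2)
obs 2: x=1/4 → posterior Inverse-Gamma(12/5, 553/32)
obs 3: x=-1/2 → posterior Inverse-Gamma(29/10, 557/32)
obs 4: x=-1/2 → posterior Inverse-Gamma(17/5, 561/32)
obs 5: x=1/2 → posterior Inverse-Gamma(39/10, 597/32)
obs 6: x=7 → posterior Inverse-Gamma(22/5, 1621/32)

k = 3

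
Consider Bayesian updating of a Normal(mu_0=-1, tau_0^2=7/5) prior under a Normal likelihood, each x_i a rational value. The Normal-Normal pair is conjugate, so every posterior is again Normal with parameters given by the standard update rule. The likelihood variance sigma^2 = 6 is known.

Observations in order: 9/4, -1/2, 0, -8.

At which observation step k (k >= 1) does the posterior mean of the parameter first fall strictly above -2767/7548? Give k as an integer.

obs 1: x=9/4 → posterior Normal(-57/148, 42/37)
obs 2: x=-1/2 → posterior Normal(-71/176, 21/22)
obs 3: x=0 → posterior Normal(-71/204, 14/17)
obs 4: x=-8 → posterior Normal(-295/232, 21/29)

k = 3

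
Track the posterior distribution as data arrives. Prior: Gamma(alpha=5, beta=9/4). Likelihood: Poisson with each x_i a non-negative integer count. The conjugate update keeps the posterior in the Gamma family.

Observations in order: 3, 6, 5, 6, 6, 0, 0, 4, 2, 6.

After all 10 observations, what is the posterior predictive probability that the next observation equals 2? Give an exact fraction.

72184268582941827331516933751028459401203422326214677216966129366269035007264/391213769360120886479340300876487178295953786112391427511535647977108542005893

obs 1: x=3 → posterior Gamma(8, 13/4)
obs 2: x=6 → posterior Gamma(14, 17/4)
obs 3: x=5 → posterior Gamma(19, 21/4)
obs 4: x=6 → posterior Gamma(25, 25/4)
obs 5: x=6 → posterior Gamma(31, 29/4)
obs 6: x=0 → posterior Gamma(31, 33/4)
obs 7: x=0 → posterior Gamma(31, 37/4)
obs 8: x=4 → posterior Gamma(35, 41/4)
obs 9: x=2 → posterior Gamma(37, 45/4)
obs 10: x=6 → posterior Gamma(43, 49/4)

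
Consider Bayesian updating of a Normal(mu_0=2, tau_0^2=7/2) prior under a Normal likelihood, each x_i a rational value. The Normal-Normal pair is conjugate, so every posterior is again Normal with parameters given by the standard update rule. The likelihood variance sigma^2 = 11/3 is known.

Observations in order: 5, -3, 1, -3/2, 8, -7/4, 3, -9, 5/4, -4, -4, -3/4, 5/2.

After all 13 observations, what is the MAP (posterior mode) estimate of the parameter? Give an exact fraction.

obs 1: x=5 → posterior Normal(149/43, 77/43)
obs 2: x=-3 → posterior Normal(43/32, 77/64)
obs 3: x=1 → posterior Normal(107/85, 77/85)
obs 4: x=-3/2 → posterior Normal(151/212, 77/106)
obs 5: x=8 → posterior Normal(487/254, 77/127)
obs 6: x=-7/4 → posterior Normal(827/592, 77/148)
obs 7: x=3 → posterior Normal(83/52, 77/169)
obs 8: x=-9 → posterior Normal(17/40, 77/190)
obs 9: x=5/4 → posterior Normal(107/211, 77/211)
obs 10: x=-4 → posterior Normal(23/232, 77/232)
obs 11: x=-4 → posterior Normal(-61/253, 7/23)
obs 12: x=-3/4 → posterior Normal(-307/1096, 77/274)
obs 13: x=5/2 → posterior Normal(-97/1180, 77/295)

-97/1180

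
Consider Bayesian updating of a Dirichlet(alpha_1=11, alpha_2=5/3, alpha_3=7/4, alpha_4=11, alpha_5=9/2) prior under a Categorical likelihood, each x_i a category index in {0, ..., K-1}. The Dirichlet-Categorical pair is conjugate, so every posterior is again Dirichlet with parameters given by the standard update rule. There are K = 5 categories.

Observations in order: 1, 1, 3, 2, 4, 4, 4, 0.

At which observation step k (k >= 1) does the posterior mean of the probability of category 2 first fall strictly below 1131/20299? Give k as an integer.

k = 2

obs 1: x=1 → posterior Dirichlet(11, 8/3, 7/4, 11, 9/2)
obs 2: x=1 → posterior Dirichlet(11, 11/3, 7/4, 11, 9/2)
obs 3: x=3 → posterior Dirichlet(11, 11/3, 7/4, 12, 9/2)
obs 4: x=2 → posterior Dirichlet(11, 11/3, 11/4, 12, 9/2)
obs 5: x=4 → posterior Dirichlet(11, 11/3, 11/4, 12, 11/2)
obs 6: x=4 → posterior Dirichlet(11, 11/3, 11/4, 12, 13/2)
obs 7: x=4 → posterior Dirichlet(11, 11/3, 11/4, 12, 15/2)
obs 8: x=0 → posterior Dirichlet(12, 11/3, 11/4, 12, 15/2)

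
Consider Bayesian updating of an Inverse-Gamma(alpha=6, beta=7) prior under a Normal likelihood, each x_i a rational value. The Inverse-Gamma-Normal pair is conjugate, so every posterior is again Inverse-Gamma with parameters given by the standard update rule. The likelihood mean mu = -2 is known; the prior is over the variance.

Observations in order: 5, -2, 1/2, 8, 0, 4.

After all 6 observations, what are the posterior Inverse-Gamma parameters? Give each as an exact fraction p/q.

obs 1: x=5 → posterior Inverse-Gamma(13/2, 63/2)
obs 2: x=-2 → posterior Inverse-Gamma(7, 63/2)
obs 3: x=1/2 → posterior Inverse-Gamma(15/2, 277/8)
obs 4: x=8 → posterior Inverse-Gamma(8, 677/8)
obs 5: x=0 → posterior Inverse-Gamma(17/2, 693/8)
obs 6: x=4 → posterior Inverse-Gamma(9, 837/8)

alpha=9, beta=837/8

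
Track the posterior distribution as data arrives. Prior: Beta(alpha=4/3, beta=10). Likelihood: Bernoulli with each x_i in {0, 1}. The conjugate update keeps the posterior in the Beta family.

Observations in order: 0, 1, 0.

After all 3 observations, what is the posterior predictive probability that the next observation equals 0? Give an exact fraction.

obs 1: x=0 → posterior Beta(4/3, 11)
obs 2: x=1 → posterior Beta(7/3, 11)
obs 3: x=0 → posterior Beta(7/3, 12)

36/43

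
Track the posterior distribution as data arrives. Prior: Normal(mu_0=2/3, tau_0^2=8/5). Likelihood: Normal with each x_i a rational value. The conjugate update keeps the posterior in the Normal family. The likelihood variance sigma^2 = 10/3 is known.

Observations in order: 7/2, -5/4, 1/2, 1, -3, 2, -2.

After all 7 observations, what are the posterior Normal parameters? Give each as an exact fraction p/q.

obs 1: x=7/2 → posterior Normal(176/111, 40/37)
obs 2: x=-5/4 → posterior Normal(131/147, 40/49)
obs 3: x=1/2 → posterior Normal(149/183, 40/61)
obs 4: x=1 → posterior Normal(185/219, 40/73)
obs 5: x=-3 → posterior Normal(77/255, 8/17)
obs 6: x=2 → posterior Normal(149/291, 40/97)
obs 7: x=-2 → posterior Normal(77/327, 40/109)

mu_0=77/327, tau_0^2=40/109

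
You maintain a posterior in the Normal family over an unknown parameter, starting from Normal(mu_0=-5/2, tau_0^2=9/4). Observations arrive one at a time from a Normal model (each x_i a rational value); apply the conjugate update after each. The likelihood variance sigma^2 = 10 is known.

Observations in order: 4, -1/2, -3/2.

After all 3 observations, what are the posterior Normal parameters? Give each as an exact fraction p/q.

obs 1: x=4 → posterior Normal(-64/49, 90/49)
obs 2: x=-1/2 → posterior Normal(-137/116, 45/29)
obs 3: x=-3/2 → posterior Normal(-82/67, 90/67)

mu_0=-82/67, tau_0^2=90/67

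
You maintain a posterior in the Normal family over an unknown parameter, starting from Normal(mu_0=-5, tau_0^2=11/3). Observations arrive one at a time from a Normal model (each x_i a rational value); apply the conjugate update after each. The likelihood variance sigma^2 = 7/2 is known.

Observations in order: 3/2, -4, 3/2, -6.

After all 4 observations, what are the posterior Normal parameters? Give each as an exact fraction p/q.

mu_0=-259/109, tau_0^2=77/109

obs 1: x=3/2 → posterior Normal(-72/43, 77/43)
obs 2: x=-4 → posterior Normal(-32/13, 77/65)
obs 3: x=3/2 → posterior Normal(-127/87, 77/87)
obs 4: x=-6 → posterior Normal(-259/109, 77/109)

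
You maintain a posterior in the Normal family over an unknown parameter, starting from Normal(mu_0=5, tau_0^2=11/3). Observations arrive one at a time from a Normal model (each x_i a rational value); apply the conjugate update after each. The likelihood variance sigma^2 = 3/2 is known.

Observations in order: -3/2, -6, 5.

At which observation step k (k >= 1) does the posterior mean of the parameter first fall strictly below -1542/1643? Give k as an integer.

obs 1: x=-3/2 → posterior Normal(12/31, 33/31)
obs 2: x=-6 → posterior Normal(-120/53, 33/53)
obs 3: x=5 → posterior Normal(-2/15, 11/25)

k = 2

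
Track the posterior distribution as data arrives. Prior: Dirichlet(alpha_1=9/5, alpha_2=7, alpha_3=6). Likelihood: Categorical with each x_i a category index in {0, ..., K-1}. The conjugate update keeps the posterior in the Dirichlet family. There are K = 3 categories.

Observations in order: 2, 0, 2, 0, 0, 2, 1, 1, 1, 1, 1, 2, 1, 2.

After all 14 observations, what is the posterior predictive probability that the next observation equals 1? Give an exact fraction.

65/144

obs 1: x=2 → posterior Dirichlet(9/5, 7, 7)
obs 2: x=0 → posterior Dirichlet(14/5, 7, 7)
obs 3: x=2 → posterior Dirichlet(14/5, 7, 8)
obs 4: x=0 → posterior Dirichlet(19/5, 7, 8)
obs 5: x=0 → posterior Dirichlet(24/5, 7, 8)
obs 6: x=2 → posterior Dirichlet(24/5, 7, 9)
obs 7: x=1 → posterior Dirichlet(24/5, 8, 9)
obs 8: x=1 → posterior Dirichlet(24/5, 9, 9)
obs 9: x=1 → posterior Dirichlet(24/5, 10, 9)
obs 10: x=1 → posterior Dirichlet(24/5, 11, 9)
obs 11: x=1 → posterior Dirichlet(24/5, 12, 9)
obs 12: x=2 → posterior Dirichlet(24/5, 12, 10)
obs 13: x=1 → posterior Dirichlet(24/5, 13, 10)
obs 14: x=2 → posterior Dirichlet(24/5, 13, 11)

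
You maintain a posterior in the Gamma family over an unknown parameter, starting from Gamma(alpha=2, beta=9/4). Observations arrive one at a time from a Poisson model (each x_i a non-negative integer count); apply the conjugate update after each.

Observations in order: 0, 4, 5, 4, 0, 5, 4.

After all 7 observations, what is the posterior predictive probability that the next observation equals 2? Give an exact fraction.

208009234133728050721752173199958795012800/855815749912862575413504094141988390921041

obs 1: x=0 → posterior Gamma(2, 13/4)
obs 2: x=4 → posterior Gamma(6, 17/4)
obs 3: x=5 → posterior Gamma(11, 21/4)
obs 4: x=4 → posterior Gamma(15, 25/4)
obs 5: x=0 → posterior Gamma(15, 29/4)
obs 6: x=5 → posterior Gamma(20, 33/4)
obs 7: x=4 → posterior Gamma(24, 37/4)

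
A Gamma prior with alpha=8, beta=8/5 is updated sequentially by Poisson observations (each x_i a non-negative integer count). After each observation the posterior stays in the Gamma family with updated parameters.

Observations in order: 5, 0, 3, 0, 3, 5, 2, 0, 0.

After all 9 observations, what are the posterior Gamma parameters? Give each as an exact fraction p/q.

alpha=26, beta=53/5

obs 1: x=5 → posterior Gamma(13, 13/5)
obs 2: x=0 → posterior Gamma(13, 18/5)
obs 3: x=3 → posterior Gamma(16, 23/5)
obs 4: x=0 → posterior Gamma(16, 28/5)
obs 5: x=3 → posterior Gamma(19, 33/5)
obs 6: x=5 → posterior Gamma(24, 38/5)
obs 7: x=2 → posterior Gamma(26, 43/5)
obs 8: x=0 → posterior Gamma(26, 48/5)
obs 9: x=0 → posterior Gamma(26, 53/5)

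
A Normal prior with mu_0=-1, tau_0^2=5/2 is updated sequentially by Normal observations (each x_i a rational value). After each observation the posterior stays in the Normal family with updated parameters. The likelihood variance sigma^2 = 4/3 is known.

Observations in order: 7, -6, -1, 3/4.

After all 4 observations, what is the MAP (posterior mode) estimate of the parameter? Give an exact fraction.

obs 1: x=7 → posterior Normal(97/23, 20/23)
obs 2: x=-6 → posterior Normal(7/38, 10/19)
obs 3: x=-1 → posterior Normal(-8/53, 20/53)
obs 4: x=3/4 → posterior Normal(13/272, 5/17)

13/272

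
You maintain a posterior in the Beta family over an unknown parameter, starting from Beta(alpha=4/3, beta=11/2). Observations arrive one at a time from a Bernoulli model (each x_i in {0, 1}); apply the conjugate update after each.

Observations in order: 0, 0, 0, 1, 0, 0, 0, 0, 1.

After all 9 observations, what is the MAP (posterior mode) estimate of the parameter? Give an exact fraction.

obs 1: x=0 → posterior Beta(4/3, 13/2)
obs 2: x=0 → posterior Beta(4/3, 15/2)
obs 3: x=0 → posterior Beta(4/3, 17/2)
obs 4: x=1 → posterior Beta(7/3, 17/2)
obs 5: x=0 → posterior Beta(7/3, 19/2)
obs 6: x=0 → posterior Beta(7/3, 21/2)
obs 7: x=0 → posterior Beta(7/3, 23/2)
obs 8: x=0 → posterior Beta(7/3, 25/2)
obs 9: x=1 → posterior Beta(10/3, 25/2)

14/83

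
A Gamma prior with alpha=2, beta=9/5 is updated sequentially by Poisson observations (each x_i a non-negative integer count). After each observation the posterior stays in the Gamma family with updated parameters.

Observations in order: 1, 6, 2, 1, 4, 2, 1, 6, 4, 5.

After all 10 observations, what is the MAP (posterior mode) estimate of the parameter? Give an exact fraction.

obs 1: x=1 → posterior Gamma(3, 14/5)
obs 2: x=6 → posterior Gamma(9, 19/5)
obs 3: x=2 → posterior Gamma(11, 24/5)
obs 4: x=1 → posterior Gamma(12, 29/5)
obs 5: x=4 → posterior Gamma(16, 34/5)
obs 6: x=2 → posterior Gamma(18, 39/5)
obs 7: x=1 → posterior Gamma(19, 44/5)
obs 8: x=6 → posterior Gamma(25, 49/5)
obs 9: x=4 → posterior Gamma(29, 54/5)
obs 10: x=5 → posterior Gamma(34, 59/5)

165/59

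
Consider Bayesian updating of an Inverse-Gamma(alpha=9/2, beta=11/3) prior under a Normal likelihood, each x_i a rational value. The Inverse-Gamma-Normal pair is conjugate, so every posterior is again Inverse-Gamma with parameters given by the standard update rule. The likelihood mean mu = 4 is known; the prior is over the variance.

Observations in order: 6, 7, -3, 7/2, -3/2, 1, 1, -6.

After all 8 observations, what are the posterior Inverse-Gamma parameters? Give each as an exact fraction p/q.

alpha=17/2, beta=1307/12

obs 1: x=6 → posterior Inverse-Gamma(5, 17/3)
obs 2: x=7 → posterior Inverse-Gamma(11/2, 61/6)
obs 3: x=-3 → posterior Inverse-Gamma(6, 104/3)
obs 4: x=7/2 → posterior Inverse-Gamma(13/2, 835/24)
obs 5: x=-3/2 → posterior Inverse-Gamma(7, 599/12)
obs 6: x=1 → posterior Inverse-Gamma(15/2, 653/12)
obs 7: x=1 → posterior Inverse-Gamma(8, 707/12)
obs 8: x=-6 → posterior Inverse-Gamma(17/2, 1307/12)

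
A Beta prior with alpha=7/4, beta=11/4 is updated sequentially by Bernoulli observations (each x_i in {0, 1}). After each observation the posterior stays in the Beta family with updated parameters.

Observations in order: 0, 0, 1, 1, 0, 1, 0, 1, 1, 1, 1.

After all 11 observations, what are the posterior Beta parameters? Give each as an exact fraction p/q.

obs 1: x=0 → posterior Beta(7/4, 15/4)
obs 2: x=0 → posterior Beta(7/4, 19/4)
obs 3: x=1 → posterior Beta(11/4, 19/4)
obs 4: x=1 → posterior Beta(15/4, 19/4)
obs 5: x=0 → posterior Beta(15/4, 23/4)
obs 6: x=1 → posterior Beta(19/4, 23/4)
obs 7: x=0 → posterior Beta(19/4, 27/4)
obs 8: x=1 → posterior Beta(23/4, 27/4)
obs 9: x=1 → posterior Beta(27/4, 27/4)
obs 10: x=1 → posterior Beta(31/4, 27/4)
obs 11: x=1 → posterior Beta(35/4, 27/4)

alpha=35/4, beta=27/4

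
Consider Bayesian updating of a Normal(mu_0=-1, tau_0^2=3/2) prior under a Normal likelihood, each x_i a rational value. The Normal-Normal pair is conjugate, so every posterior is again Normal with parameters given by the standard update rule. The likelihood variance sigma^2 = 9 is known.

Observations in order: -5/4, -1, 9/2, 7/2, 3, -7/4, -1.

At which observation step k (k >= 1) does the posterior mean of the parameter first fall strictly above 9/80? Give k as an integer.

k = 5

obs 1: x=-5/4 → posterior Normal(-29/28, 9/7)
obs 2: x=-1 → posterior Normal(-33/32, 9/8)
obs 3: x=9/2 → posterior Normal(-5/12, 1)
obs 4: x=7/2 → posterior Normal(-1/40, 9/10)
obs 5: x=3 → posterior Normal(1/4, 9/11)
obs 6: x=-7/4 → posterior Normal(1/12, 3/4)
obs 7: x=-1 → posterior Normal(0, 9/13)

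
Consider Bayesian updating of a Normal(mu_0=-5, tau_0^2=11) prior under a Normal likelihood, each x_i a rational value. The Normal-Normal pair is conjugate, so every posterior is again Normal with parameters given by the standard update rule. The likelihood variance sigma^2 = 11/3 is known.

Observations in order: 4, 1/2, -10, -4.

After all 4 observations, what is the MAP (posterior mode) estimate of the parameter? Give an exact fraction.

-67/26

obs 1: x=4 → posterior Normal(7/4, 11/4)
obs 2: x=1/2 → posterior Normal(17/14, 11/7)
obs 3: x=-10 → posterior Normal(-43/20, 11/10)
obs 4: x=-4 → posterior Normal(-67/26, 11/13)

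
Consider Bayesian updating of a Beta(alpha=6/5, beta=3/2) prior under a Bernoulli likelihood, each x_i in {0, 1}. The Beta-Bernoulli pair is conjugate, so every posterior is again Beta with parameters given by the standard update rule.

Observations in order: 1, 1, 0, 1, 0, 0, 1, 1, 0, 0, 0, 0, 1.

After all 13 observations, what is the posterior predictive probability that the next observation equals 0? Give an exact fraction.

85/157

obs 1: x=1 → posterior Beta(11/5, 3/2)
obs 2: x=1 → posterior Beta(16/5, 3/2)
obs 3: x=0 → posterior Beta(16/5, 5/2)
obs 4: x=1 → posterior Beta(21/5, 5/2)
obs 5: x=0 → posterior Beta(21/5, 7/2)
obs 6: x=0 → posterior Beta(21/5, 9/2)
obs 7: x=1 → posterior Beta(26/5, 9/2)
obs 8: x=1 → posterior Beta(31/5, 9/2)
obs 9: x=0 → posterior Beta(31/5, 11/2)
obs 10: x=0 → posterior Beta(31/5, 13/2)
obs 11: x=0 → posterior Beta(31/5, 15/2)
obs 12: x=0 → posterior Beta(31/5, 17/2)
obs 13: x=1 → posterior Beta(36/5, 17/2)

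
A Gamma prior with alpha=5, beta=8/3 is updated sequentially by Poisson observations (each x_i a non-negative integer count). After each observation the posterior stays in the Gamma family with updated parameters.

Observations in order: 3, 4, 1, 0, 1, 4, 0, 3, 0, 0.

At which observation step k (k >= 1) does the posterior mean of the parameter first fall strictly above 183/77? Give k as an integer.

k = 2

obs 1: x=3 → posterior Gamma(8, 11/3)
obs 2: x=4 → posterior Gamma(12, 14/3)
obs 3: x=1 → posterior Gamma(13, 17/3)
obs 4: x=0 → posterior Gamma(13, 20/3)
obs 5: x=1 → posterior Gamma(14, 23/3)
obs 6: x=4 → posterior Gamma(18, 26/3)
obs 7: x=0 → posterior Gamma(18, 29/3)
obs 8: x=3 → posterior Gamma(21, 32/3)
obs 9: x=0 → posterior Gamma(21, 35/3)
obs 10: x=0 → posterior Gamma(21, 38/3)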